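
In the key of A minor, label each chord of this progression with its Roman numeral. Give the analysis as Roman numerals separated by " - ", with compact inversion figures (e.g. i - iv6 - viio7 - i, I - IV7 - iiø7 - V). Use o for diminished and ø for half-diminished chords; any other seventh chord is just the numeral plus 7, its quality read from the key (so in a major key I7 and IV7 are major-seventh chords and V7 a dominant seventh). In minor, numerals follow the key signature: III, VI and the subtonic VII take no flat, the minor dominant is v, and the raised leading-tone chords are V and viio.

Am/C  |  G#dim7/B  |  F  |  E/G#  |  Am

Am/C: root A is the tonic; minor triad there is i6.
G#dim7/B: fully diminished seventh chord on G# = scale degree 7 → viio65.
F: root F is the submediant; major triad there is VI.
E/G# has root E, degree 5 in A minor, so V6.
Am: root A is the tonic; minor triad there is i.

i6 - viio65 - VI - V6 - i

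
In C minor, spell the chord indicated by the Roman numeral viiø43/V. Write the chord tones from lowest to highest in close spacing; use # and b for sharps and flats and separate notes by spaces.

C E F# A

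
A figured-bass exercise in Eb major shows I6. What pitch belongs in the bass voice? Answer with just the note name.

G

I in Eb major has root Eb; the chord is Eb-G-Bb.
The figure 6 means first inversion — the third is in the bass.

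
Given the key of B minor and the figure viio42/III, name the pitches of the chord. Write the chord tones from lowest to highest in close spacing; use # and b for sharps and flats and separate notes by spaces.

Bb C# E G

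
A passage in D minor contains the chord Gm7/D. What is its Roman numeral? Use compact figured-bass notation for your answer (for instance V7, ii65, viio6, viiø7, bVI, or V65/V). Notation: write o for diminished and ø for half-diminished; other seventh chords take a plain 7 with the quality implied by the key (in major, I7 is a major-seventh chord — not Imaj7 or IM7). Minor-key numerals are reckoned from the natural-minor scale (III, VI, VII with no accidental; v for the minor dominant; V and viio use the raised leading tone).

Stacked in thirds the chord is G-Bb-D-F: a minor seventh chord on G.
In D minor, G is the subdominant; the diatonic minor seventh chord there is iv7.
With D in the bass the chord is in second inversion, so the figured bass is 43.

iv43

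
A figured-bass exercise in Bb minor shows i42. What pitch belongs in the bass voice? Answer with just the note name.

Ab

i in Bb minor has root Bb; the chord is Bb-Db-F-Ab.
The figure 42 means third inversion — the seventh is in the bass.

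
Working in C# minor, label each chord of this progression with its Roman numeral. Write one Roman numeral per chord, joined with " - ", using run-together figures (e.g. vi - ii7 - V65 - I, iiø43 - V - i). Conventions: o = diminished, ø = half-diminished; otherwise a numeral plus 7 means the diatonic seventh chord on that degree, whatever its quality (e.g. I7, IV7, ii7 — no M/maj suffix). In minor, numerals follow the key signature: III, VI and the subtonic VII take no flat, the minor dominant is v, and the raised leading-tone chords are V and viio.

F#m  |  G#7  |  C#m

F#m: minor triad on F# = scale degree 4 → iv.
G#7 has root G#, degree 5 in C# minor, so V7.
C#m: minor triad on C# = scale degree 1 → i.

iv - V7 - i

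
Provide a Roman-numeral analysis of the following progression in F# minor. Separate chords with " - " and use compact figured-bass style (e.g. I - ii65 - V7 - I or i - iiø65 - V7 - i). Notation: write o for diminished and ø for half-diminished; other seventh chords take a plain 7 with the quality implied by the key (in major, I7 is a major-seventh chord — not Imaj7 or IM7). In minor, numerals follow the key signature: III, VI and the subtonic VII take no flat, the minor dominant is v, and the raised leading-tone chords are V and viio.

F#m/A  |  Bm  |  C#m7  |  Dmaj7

F#m/A has root F#, degree 1 in F# minor, so i6.
Bm: root B is the subdominant; minor triad there is iv.
C#m7: minor seventh chord on C# = scale degree 5 → v7.
Dmaj7 has root D, degree 6 in F# minor, so VI7.

i6 - iv - v7 - VI7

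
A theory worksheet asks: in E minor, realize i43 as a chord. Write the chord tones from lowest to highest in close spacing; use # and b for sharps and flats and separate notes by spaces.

B D E G

The numeral's case and figure indicate a minor seventh chord. In E minor its root, scale degree 1, is E.
That chord is spelled E-G-B-D.
The figured bass 43 indicates second inversion, placing the fifth (B) in the bass: B-D-E-G.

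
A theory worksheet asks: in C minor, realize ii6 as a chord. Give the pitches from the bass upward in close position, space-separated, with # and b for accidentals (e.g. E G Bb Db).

ii6 is the minor supertonic, borrowed from the parallel major (the Dorian ii). In C minor that root is D.
So the chord is D-F-A, a minor triad.
With the 6 figure the chord is in first inversion; from the bass F upward in close position it reads F-A-D.

F A D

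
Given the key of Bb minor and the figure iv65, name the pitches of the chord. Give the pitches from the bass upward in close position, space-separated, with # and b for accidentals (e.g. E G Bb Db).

In Bb minor, the subdominant is Eb, and the diatonic chord built there is a minor seventh chord.
That chord is spelled Eb-Gb-Bb-Db.
The figured bass 65 indicates first inversion, placing the third (Gb) in the bass: Gb-Bb-Db-Eb.

Gb Bb Db Eb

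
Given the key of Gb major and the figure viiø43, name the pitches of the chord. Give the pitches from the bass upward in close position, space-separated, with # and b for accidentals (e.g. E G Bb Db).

In Gb major, scale degree 7 is F, and the diatonic chord built there is a half-diminished seventh chord.
That chord is spelled F-Ab-Cb-Eb.
With the 43 figure the chord is in second inversion; from the bass Cb upward in close position it reads Cb-Eb-F-Ab.

Cb Eb F Ab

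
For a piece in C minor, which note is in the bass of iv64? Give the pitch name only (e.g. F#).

iv in C minor has root F; the chord is F-Ab-C.
The figure 64 means second inversion — the fifth is in the bass.

C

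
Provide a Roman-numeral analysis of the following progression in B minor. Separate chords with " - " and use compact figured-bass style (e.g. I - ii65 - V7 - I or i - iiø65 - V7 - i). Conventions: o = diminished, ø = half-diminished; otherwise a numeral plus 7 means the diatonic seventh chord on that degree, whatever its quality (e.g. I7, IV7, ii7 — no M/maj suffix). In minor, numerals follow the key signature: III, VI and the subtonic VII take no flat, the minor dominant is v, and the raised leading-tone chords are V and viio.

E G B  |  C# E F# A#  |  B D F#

iv - V43 - i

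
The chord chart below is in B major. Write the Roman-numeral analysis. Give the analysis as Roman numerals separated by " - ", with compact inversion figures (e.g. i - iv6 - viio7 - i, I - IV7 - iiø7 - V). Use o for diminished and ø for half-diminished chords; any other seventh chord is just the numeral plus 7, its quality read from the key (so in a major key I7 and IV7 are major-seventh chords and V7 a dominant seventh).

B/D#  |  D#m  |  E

B/D# has root B, degree 1 in B major, so I6.
D#m: root D# is the mediant; minor triad there is iii.
E has root E, degree 4 in B major, so IV.

I6 - iii - IV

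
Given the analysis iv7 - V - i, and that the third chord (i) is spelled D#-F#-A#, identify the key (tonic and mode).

D# minor

i is given as D#-F#-A# — a minor triad with root D#.
If D# is scale degree 1 and the mode makes that degree carry a minor triad, the tonic is D# and the mode is minor.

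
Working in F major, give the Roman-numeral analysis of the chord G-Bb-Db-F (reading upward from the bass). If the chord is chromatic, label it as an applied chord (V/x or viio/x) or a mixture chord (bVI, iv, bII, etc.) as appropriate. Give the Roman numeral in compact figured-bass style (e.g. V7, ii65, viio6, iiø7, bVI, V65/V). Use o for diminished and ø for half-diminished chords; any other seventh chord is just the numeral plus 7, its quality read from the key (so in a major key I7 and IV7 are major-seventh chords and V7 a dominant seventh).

iiø7

The pitches G-Bb-Db-F form a half-diminished seventh chord rooted on G.
G is the second degree of F major. This is the half-diminished supertonic seventh, borrowed from the parallel minor.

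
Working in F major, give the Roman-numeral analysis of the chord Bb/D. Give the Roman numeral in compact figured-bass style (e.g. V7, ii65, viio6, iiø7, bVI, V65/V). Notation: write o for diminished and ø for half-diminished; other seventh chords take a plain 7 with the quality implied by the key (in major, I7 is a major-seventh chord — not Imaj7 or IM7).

IV6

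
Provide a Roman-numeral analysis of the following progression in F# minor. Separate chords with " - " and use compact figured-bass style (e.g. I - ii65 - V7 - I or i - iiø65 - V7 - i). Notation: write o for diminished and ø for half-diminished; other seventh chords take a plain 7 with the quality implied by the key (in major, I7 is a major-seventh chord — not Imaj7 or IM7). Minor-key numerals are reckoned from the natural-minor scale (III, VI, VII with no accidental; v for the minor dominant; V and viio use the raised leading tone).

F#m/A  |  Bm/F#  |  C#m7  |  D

F#m/A: root F# is the tonic; minor triad there is i6.
Bm/F#: minor triad on B = scale degree 4 → iv64.
C#m7: minor seventh chord on C# = scale degree 5 → v7.
D has root D, degree 6 in F# minor, so VI.

i6 - iv64 - v7 - VI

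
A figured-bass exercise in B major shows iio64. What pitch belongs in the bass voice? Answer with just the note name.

iio in B major has root C#; the chord is C#-E-G.
The figure 64 means second inversion — the fifth is in the bass.

G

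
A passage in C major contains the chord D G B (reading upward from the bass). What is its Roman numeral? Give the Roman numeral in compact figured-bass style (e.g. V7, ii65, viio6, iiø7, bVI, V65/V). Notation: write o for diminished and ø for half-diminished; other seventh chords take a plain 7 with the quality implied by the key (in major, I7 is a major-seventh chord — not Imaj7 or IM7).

Stacked in thirds the chord is G-B-D: a major triad on G.
In C major, G is the dominant; the diatonic major triad there is V.
With D in the bass the chord is in second inversion, so the figured bass is 64.

V64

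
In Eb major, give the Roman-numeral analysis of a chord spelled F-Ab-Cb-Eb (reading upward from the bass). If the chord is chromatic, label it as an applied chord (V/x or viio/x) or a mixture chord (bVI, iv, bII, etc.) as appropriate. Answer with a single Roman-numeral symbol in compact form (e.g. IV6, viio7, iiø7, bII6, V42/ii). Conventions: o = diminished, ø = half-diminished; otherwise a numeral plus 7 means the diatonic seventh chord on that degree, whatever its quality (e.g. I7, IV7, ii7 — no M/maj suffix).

iiø7

Stacked in thirds the chord is F-Ab-Cb-Eb: a half-diminished seventh chord on F.
F is the second degree of Eb major. This is the half-diminished supertonic seventh, borrowed from the parallel minor.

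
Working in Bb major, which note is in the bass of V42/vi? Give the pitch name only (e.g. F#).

The applied chord V42/vi is rooted on D: D-F#-A-C.
The figure 42 means third inversion — the seventh is in the bass.

C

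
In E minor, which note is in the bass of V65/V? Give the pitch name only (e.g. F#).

A#

The applied chord V65/V is rooted on F#: F#-A#-C#-E.
The figure 65 means first inversion — the third is in the bass.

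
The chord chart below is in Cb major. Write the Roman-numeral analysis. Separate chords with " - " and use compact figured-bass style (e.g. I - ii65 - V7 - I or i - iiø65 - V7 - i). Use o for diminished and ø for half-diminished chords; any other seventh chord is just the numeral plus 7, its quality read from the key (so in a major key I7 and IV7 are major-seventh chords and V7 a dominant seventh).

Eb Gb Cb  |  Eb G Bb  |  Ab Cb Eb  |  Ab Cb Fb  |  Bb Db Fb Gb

I6 - V/vi - vi - IV6 - V65

Eb-Gb-Cb: major triad on Cb = scale degree 1 → I6.
Eb-G-Bb is the secondary dominant of vi (major triad on Eb): V/vi.
Ab-Cb-Eb: root Ab is the submediant; minor triad there is vi.
Ab-Cb-Fb has root Fb, degree 4 in Cb major, so IV6.
Bb-Db-Fb-Gb: root Gb is the dominant; dominant seventh chord there is V65.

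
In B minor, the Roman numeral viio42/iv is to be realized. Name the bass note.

C

The applied chord viio42/iv is rooted on D#: D#-F#-A-C.
The figure 42 means third inversion — the seventh is in the bass.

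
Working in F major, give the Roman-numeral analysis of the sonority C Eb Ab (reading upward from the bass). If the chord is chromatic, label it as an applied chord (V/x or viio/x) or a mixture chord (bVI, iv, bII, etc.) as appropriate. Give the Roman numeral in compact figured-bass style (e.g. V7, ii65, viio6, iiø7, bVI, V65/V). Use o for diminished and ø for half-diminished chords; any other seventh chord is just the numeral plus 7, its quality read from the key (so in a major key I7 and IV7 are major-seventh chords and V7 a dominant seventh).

The pitches Ab-C-Eb form a major triad rooted on Ab.
Ab is the lowered third degree of F major (diatonic 3 would be A). This is a major triad on the lowered third degree, borrowed from the parallel minor.
With C in the bass the chord is in first inversion, so the figured bass is 6.

bIII6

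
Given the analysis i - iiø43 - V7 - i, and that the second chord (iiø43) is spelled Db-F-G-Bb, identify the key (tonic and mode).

F minor

iiø43 is given as Db-F-G-Bb — a half-diminished seventh chord with root G.
Counting down one scale step from G places the tonic on F; a half-diminished seventh chord on degree 2 is diatonic only in minor.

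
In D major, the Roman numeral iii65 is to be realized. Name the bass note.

iii in D major has root F#; the chord is F#-A-C#-E.
The figure 65 means first inversion — the third is in the bass.

A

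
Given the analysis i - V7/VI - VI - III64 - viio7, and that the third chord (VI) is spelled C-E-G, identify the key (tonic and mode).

E minor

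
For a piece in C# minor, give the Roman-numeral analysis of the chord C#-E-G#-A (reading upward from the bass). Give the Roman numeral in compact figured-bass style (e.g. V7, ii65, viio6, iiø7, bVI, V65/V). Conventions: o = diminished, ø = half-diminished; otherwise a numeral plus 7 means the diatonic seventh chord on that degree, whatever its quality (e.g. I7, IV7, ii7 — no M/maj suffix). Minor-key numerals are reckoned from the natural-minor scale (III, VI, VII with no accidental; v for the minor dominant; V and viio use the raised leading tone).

VI65

The pitches A-C#-E-G# form a major seventh chord rooted on A.
A is scale degree 6 in C# minor, and a major seventh chord on that degree is written VI7.
With C# in the bass the chord is in first inversion, so the figured bass is 65.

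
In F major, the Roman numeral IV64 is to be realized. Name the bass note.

IV in F major has root Bb; the chord is Bb-D-F.
The figure 64 means second inversion — the fifth is in the bass.

F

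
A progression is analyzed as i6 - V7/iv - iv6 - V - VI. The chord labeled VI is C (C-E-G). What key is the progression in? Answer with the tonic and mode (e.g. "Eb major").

The anchor chord is a major triad on C, labeled VI.
Counting down 5 scale steps from C places the tonic on E; a major triad on degree 6 is diatonic only in minor.

E minor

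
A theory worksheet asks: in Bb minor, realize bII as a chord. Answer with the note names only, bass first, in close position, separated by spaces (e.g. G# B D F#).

Cb Eb Gb

bII is the Neapolitan chord — a major triad on the lowered second degree. In Bb minor that root is Cb.
So the chord is Cb-Eb-Gb, a major triad.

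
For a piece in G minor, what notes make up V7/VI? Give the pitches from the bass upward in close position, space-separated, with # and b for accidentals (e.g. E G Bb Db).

V7/VI is a secondary dominant — the dominant seventh of VI. VI in G minor is Eb, so the applied chord's root is Bb, a perfect fifth above.
Building a dominant seventh chord on Bb gives Bb-D-F-Ab.

Bb D F Ab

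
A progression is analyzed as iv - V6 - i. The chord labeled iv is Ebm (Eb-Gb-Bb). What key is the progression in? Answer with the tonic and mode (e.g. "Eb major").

The anchor chord is a minor triad on Eb, labeled iv.
iv on Eb implies Eb is the subdominant; that puts the tonic at Bb, and the lowercase numeral fits minor mode.

Bb minor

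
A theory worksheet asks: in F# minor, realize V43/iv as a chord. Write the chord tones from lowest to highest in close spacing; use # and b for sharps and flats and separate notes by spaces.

V43/iv is a secondary dominant — the dominant seventh of iv. iv in F# minor is B, so the applied chord's root is F#, a perfect fifth above.
Building a dominant seventh chord on F# gives F#-A#-C#-E.
The figured bass 43 indicates second inversion, placing the fifth (C#) in the bass: C#-E-F#-A#.

C# E F# A#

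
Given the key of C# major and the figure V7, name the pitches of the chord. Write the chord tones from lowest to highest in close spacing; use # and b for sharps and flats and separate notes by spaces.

In C# major, the fifth degree is G#, and the diatonic chord built there is a dominant seventh chord.
Stacking thirds from G# gives G#-B#-D#-F#.

G# B# D# F#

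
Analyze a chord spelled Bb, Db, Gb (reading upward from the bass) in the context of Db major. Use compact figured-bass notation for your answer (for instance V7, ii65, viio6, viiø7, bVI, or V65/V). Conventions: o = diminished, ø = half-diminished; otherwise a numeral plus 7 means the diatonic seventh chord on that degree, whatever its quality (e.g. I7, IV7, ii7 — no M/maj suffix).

Stacked in thirds the chord is Gb-Bb-Db: a major triad on Gb.
In Db major, Gb is the subdominant; the diatonic major triad there is IV.
With Bb in the bass the chord is in first inversion, so the figured bass is 6.

IV6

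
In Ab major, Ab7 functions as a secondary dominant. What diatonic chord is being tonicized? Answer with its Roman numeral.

The chord is a dominant seventh chord on Ab.
A dominant resolves down a perfect fifth: Ab → Db. In Ab major, Db is scale degree 4, i.e. IV.

IV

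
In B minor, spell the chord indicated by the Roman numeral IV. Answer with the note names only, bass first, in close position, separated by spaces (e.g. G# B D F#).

E G# B

Scale degree 4 in B minor is E; here the chord built on it is altered to a major triad. IV is the major subdominant, borrowed from the parallel major.
So the chord is E-G#-B.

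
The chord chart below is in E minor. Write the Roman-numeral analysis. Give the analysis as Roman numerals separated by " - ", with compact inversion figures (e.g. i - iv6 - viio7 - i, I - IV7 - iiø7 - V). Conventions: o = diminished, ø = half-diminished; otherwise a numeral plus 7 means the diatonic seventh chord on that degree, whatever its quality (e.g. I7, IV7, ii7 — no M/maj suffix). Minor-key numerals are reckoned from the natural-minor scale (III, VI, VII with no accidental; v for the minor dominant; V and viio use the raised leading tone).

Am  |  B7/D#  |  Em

iv - V65 - i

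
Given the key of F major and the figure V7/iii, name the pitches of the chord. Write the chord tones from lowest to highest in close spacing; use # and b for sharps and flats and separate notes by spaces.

V7/iii is a secondary dominant — the dominant seventh of iii. iii in F major is A, so the applied chord's root is E, a perfect fifth above.
Building a dominant seventh chord on E gives E-G#-B-D.

E G# B D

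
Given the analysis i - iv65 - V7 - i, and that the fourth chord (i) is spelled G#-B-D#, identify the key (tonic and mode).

The anchor chord is a minor triad on G#, labeled i.
If G# is scale degree 1 and the mode makes that degree carry a minor triad, the tonic is G# and the mode is minor.

G# minor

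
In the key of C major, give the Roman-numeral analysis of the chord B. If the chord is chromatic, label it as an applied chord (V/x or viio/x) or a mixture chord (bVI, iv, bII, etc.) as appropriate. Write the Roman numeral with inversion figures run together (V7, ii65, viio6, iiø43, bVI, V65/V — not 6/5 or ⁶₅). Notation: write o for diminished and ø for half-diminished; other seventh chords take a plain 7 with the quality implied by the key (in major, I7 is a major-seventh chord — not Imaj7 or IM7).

V/iii

The pitches B-D#-F# form a major triad rooted on B.
B is not a diatonic chord root with this quality in C major, but it lies a perfect fifth above E (iii), so the chord functions as an applied dominant of iii.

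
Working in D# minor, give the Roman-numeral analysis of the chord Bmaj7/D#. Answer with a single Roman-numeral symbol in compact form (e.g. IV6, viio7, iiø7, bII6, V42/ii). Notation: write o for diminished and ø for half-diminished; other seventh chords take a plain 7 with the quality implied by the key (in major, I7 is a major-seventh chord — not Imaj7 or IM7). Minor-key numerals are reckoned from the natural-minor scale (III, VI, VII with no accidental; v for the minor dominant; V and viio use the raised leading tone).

Stacked in thirds the chord is B-D#-F#-A#: a major seventh chord on B.
B is scale degree 6 in D# minor, and a major seventh chord on that degree is written VI7.
With D# in the bass the chord is in first inversion, so the figured bass is 65.

VI65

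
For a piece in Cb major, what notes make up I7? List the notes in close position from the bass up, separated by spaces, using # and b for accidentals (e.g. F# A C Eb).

The numeral's case and figure indicate a major seventh chord. In Cb major its root, scale degree 1, is Cb.
Stacking thirds from Cb gives Cb-Eb-Gb-Bb.

Cb Eb Gb Bb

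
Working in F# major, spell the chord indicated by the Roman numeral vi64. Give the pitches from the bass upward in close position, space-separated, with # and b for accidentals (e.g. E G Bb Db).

In F# major, scale degree 6 is D#, and the diatonic chord built there is a minor triad.
That chord is spelled D#-F#-A#.
With the 64 figure the chord is in second inversion; from the bass A# upward in close position it reads A#-D#-F#.

A# D# F#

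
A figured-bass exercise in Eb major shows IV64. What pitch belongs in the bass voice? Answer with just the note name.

Eb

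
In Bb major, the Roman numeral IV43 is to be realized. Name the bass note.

Bb

IV in Bb major has root Eb; the chord is Eb-G-Bb-D.
The figure 43 means second inversion — the fifth is in the bass.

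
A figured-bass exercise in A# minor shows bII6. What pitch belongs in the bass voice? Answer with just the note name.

D#

bII in A# minor has root B; the chord is B-D#-F#.
The figure 6 means first inversion — the third is in the bass.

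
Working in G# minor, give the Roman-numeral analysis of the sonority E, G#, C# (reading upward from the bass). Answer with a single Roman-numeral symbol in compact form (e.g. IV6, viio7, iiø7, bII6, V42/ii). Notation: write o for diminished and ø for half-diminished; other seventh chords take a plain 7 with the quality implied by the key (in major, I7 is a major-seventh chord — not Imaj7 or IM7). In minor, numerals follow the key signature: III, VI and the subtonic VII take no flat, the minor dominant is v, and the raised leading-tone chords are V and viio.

The pitches C#-E-G# form a minor triad rooted on C#.
C# is scale degree 4 in G# minor, and a minor triad on that degree is written iv.
With E in the bass the chord is in first inversion, so the figured bass is 6.

iv6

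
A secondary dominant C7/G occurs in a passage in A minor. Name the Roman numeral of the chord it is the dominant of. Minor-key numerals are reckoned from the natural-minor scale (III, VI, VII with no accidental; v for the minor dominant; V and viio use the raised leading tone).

The chord is a dominant seventh chord on C.
A dominant resolves down a perfect fifth: C → F. In A minor, F is scale degree 6, i.e. VI.

VI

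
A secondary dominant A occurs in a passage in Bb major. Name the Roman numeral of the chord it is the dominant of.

iii

The chord is a major triad on A.
A dominant resolves down a perfect fifth: A → D. In Bb major, D is scale degree 3, i.e. iii.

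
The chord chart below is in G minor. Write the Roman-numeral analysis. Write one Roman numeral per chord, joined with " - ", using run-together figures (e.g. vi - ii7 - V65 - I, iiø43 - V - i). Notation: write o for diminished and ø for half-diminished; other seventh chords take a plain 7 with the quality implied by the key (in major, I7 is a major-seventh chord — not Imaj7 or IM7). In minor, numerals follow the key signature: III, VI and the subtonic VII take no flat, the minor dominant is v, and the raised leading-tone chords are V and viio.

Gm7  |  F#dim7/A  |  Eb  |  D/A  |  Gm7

i7 - viio65 - VI - V64 - i7

Gm7: minor seventh chord on G = scale degree 1 → i7.
F#dim7/A has root F#, degree 7 in G minor, so viio65.
Eb: major triad on Eb = scale degree 6 → VI.
D/A has root D, degree 5 in G minor, so V64.
Gm7: minor seventh chord on G = scale degree 1 → i7.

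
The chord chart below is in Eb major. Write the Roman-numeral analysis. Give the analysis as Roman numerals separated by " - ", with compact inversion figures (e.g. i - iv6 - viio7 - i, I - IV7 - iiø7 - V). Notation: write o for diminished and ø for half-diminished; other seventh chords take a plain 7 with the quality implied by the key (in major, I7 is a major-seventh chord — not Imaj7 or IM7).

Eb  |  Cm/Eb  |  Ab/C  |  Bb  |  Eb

I - vi6 - IV6 - V - I

Eb: root Eb is the tonic; major triad there is I.
Cm/Eb: root C is the submediant; minor triad there is vi6.
Ab/C: major triad on Ab = scale degree 4 → IV6.
Bb has root Bb, degree 5 in Eb major, so V.
Eb: major triad on Eb = scale degree 1 → I.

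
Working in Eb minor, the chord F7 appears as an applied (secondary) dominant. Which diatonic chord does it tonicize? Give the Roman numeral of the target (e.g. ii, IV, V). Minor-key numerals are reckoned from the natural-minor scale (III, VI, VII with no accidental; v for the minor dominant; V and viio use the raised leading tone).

V

The chord is a dominant seventh chord on F.
A dominant resolves down a perfect fifth: F → Bb. In Eb minor, Bb is scale degree 5, i.e. V.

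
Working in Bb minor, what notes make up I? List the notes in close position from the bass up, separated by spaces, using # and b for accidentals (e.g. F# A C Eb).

I is the major tonic (Picardy third), borrowed from the parallel major. In Bb minor that root is Bb.
So the chord is Bb-D-F.

Bb D F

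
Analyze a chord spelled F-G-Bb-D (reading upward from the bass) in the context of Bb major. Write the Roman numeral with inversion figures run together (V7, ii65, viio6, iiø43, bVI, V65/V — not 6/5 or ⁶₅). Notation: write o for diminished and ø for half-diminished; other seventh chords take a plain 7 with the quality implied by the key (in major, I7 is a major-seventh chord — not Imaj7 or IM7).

The pitches G-Bb-D-F form a minor seventh chord rooted on G.
In Bb major, G is the submediant; the diatonic minor seventh chord there is vi7.
With F in the bass the chord is in third inversion, so the figured bass is 42.

vi42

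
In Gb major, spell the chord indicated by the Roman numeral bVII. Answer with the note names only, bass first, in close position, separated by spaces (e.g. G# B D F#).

Fb Ab Cb

Scale degree 7 in Gb major is F; lowering it a half step gives Fb. bVII is a major triad on the lowered seventh degree (the subtonic), borrowed from the parallel minor.
So the chord is Fb-Ab-Cb, a major triad.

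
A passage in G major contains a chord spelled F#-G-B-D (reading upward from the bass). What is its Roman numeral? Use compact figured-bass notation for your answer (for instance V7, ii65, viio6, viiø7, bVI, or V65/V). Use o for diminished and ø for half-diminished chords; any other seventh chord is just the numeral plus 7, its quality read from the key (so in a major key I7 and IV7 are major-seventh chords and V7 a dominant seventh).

I42

Stacked in thirds the chord is G-B-D-F#: a major seventh chord on G.
G is scale degree 1 in G major, and a major seventh chord on that degree is written I7.
With F# in the bass the chord is in third inversion, so the figured bass is 42.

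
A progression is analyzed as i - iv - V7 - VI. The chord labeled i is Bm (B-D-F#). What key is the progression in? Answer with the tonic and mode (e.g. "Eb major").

B minor

The anchor chord is a minor triad on B, labeled i.
If B is scale degree 1 and the mode makes that degree carry a minor triad, the tonic is B and the mode is minor.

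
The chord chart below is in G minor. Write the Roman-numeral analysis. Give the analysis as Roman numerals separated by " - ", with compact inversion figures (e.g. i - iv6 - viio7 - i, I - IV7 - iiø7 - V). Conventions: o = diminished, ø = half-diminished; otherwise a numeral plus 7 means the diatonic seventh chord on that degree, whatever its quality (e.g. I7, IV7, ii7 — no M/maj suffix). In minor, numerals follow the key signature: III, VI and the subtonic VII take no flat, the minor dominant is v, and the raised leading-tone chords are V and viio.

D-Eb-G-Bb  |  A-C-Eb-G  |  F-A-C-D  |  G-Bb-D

VI42 - iiø7 - v65 - i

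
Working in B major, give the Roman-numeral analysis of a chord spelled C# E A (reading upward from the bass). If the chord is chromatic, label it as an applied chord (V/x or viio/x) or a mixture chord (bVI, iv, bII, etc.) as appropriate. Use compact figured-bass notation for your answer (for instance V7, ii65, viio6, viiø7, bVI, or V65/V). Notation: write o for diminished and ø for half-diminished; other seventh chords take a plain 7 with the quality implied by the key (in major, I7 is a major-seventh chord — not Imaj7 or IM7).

The pitches A-C#-E form a major triad rooted on A.
A is the lowered seventh degree of B major (diatonic 7 would be A#). This is a major triad on the lowered seventh degree (the subtonic), borrowed from the parallel minor.
With C# in the bass the chord is in first inversion, so the figured bass is 6.

bVII6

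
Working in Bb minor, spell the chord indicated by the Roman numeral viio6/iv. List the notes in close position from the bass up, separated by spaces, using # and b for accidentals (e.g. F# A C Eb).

F Ab D

The slash marks an applied leading-tone chord: viio of iv. In Bb minor, iv is Eb, so the leading tone to it is D, a half step below.
Building a diminished triad on D gives D-F-Ab.
The figured bass 6 indicates first inversion, placing the third (F) in the bass: F-Ab-D.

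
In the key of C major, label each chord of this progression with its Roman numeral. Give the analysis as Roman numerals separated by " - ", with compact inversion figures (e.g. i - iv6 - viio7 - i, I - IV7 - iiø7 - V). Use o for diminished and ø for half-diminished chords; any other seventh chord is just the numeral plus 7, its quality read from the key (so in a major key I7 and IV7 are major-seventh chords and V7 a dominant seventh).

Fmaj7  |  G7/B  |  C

IV7 - V65 - I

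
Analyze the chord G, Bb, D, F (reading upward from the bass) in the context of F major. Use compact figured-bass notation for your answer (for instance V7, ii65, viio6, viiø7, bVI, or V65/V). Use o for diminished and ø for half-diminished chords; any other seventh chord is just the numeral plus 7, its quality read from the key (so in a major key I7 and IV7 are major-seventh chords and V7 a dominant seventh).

ii7

Stacked in thirds the chord is G-Bb-D-F: a minor seventh chord on G.
G is scale degree 2 in F major, and a minor seventh chord on that degree is written ii7.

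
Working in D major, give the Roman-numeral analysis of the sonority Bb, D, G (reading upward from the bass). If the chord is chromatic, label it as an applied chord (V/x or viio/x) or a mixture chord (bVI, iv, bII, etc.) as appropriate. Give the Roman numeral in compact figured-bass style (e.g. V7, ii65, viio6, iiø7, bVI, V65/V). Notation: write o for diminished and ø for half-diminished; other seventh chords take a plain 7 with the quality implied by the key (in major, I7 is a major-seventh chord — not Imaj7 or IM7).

The pitches G-Bb-D form a minor triad rooted on G.
G is the fourth degree of D major. This is the minor subdominant, borrowed from the parallel minor.
With Bb in the bass the chord is in first inversion, so the figured bass is 6.

iv6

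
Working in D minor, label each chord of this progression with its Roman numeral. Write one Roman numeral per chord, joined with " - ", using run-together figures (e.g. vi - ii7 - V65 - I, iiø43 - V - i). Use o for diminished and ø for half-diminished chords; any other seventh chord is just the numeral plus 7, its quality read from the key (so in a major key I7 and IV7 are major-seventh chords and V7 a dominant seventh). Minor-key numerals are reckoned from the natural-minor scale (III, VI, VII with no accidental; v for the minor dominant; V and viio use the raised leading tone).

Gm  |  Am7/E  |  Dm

iv - v43 - i

Gm has root G, degree 4 in D minor, so iv.
Am7/E: root A is the dominant; minor seventh chord there is v43.
Dm: minor triad on D = scale degree 1 → i.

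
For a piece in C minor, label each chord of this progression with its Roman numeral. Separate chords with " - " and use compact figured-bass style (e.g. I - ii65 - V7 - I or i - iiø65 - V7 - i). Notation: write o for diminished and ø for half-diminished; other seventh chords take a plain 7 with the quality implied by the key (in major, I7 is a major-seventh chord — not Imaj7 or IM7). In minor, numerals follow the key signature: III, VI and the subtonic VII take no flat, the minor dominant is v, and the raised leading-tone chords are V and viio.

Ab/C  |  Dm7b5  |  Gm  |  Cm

VI6 - iiø7 - v - i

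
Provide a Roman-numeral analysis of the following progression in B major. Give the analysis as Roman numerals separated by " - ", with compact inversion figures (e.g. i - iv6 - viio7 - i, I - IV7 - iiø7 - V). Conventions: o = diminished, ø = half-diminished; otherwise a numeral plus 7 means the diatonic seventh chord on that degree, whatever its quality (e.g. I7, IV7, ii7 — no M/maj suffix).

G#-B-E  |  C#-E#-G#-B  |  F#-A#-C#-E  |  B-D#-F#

IV6 - V7/V - V7 - I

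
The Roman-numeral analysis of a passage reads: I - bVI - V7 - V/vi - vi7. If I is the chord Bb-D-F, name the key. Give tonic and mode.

The anchor chord is a major triad on Bb, labeled I.
If Bb is scale degree 1 and the mode makes that degree carry a major triad, the tonic is Bb and the mode is major.

Bb major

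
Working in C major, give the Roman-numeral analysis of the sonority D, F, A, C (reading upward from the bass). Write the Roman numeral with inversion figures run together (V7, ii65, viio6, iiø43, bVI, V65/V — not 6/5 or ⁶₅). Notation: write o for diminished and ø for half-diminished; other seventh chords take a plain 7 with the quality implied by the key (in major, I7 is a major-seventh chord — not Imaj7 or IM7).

The pitches D-F-A-C form a minor seventh chord rooted on D.
In C major, D is the supertonic; the diatonic minor seventh chord there is ii7.

ii7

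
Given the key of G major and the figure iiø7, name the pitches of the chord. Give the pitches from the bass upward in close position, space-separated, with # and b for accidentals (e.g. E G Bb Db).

iiø7 is the half-diminished supertonic seventh, borrowed from the parallel minor. In G major that root is A.
So the chord is A-C-Eb-G, a half-diminished seventh chord.

A C Eb G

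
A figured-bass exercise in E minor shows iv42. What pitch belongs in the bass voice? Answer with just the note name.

G

iv in E minor has root A; the chord is A-C-E-G.
The figure 42 means third inversion — the seventh is in the bass.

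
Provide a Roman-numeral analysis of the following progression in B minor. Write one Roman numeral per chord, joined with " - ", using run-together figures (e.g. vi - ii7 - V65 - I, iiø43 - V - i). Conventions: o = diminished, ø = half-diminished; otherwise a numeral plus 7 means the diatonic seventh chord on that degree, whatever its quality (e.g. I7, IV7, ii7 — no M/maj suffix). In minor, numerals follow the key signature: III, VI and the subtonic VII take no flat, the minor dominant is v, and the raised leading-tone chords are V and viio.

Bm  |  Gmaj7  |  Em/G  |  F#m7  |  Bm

i - VI7 - iv6 - v7 - i

Bm: minor triad on B = scale degree 1 → i.
Gmaj7: major seventh chord on G = scale degree 6 → VI7.
Em/G: root E is the subdominant; minor triad there is iv6.
F#m7: minor seventh chord on F# = scale degree 5 → v7.
Bm: minor triad on B = scale degree 1 → i.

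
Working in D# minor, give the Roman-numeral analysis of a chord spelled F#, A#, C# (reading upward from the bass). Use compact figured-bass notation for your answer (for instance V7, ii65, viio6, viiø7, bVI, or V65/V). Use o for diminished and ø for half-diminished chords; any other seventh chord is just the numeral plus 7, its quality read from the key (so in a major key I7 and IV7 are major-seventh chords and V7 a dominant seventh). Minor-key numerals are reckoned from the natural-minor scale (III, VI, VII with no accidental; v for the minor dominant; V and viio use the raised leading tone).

Stacked in thirds the chord is F#-A#-C#: a major triad on F#.
F# is scale degree 3 in D# minor, and a major triad on that degree is written III.

III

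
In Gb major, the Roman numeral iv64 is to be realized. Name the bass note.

Gb

iv in Gb major has root Cb; the chord is Cb-Ebb-Gb.
The figure 64 means second inversion — the fifth is in the bass.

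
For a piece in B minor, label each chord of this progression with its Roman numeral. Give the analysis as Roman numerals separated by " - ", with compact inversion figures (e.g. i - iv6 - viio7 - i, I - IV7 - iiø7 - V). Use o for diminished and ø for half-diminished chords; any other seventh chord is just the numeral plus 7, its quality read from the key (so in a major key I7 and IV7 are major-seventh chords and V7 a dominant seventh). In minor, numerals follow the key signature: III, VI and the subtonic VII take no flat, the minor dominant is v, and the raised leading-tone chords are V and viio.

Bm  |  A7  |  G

i - VII7 - VI

Bm has root B, degree 1 in B minor, so i.
A7 has root A, degree 7 in B minor, so VII7.
G: root G is the submediant; major triad there is VI.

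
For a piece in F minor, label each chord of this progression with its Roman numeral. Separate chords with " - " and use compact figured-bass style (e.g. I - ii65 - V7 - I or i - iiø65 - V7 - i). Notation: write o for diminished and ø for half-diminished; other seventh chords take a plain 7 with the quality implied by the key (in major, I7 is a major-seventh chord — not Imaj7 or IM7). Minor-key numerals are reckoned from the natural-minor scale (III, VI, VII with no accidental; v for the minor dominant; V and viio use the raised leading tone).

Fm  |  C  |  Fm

i - V - i

Fm has root F, degree 1 in F minor, so i.
C: root C is the dominant; major triad there is V.
Fm: root F is the tonic; minor triad there is i.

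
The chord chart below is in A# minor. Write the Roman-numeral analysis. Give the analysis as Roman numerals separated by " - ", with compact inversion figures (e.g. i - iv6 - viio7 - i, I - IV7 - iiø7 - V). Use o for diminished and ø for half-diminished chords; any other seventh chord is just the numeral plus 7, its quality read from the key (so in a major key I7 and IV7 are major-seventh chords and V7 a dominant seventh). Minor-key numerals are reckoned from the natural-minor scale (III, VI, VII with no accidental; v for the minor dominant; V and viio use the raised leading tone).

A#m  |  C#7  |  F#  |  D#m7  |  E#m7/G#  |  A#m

i - V7/VI - VI - iv7 - v65 - i

A#m: minor triad on A# = scale degree 1 → i.
C#7 is the secondary dominant of VI (dominant seventh chord on C#): V7/VI.
F#: major triad on F# = scale degree 6 → VI.
D#m7: minor seventh chord on D# = scale degree 4 → iv7.
E#m7/G#: minor seventh chord on E# = scale degree 5 → v65.
A#m has root A#, degree 1 in A# minor, so i.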